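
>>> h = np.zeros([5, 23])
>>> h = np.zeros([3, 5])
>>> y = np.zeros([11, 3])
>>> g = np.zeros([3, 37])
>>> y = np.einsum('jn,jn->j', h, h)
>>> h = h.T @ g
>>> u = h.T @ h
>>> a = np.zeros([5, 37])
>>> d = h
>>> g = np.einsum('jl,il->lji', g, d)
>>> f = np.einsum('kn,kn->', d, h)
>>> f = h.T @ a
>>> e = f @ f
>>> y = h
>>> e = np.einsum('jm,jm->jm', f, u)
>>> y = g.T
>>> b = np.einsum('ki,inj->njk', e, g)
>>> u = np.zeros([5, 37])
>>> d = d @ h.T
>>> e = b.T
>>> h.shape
(5, 37)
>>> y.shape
(5, 3, 37)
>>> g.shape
(37, 3, 5)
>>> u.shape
(5, 37)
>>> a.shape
(5, 37)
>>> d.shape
(5, 5)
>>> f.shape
(37, 37)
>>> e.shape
(37, 5, 3)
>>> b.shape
(3, 5, 37)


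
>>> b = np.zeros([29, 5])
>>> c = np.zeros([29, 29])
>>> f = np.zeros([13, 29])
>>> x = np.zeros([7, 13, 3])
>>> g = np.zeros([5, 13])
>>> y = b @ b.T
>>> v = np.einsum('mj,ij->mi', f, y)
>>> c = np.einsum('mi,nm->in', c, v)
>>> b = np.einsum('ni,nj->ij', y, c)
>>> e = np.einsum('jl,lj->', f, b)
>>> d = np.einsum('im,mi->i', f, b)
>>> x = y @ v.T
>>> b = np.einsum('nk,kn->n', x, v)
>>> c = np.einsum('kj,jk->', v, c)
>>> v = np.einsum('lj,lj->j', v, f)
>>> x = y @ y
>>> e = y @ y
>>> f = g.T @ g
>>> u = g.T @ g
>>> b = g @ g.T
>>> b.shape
(5, 5)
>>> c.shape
()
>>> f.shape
(13, 13)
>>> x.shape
(29, 29)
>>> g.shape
(5, 13)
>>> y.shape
(29, 29)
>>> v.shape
(29,)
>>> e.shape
(29, 29)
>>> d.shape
(13,)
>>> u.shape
(13, 13)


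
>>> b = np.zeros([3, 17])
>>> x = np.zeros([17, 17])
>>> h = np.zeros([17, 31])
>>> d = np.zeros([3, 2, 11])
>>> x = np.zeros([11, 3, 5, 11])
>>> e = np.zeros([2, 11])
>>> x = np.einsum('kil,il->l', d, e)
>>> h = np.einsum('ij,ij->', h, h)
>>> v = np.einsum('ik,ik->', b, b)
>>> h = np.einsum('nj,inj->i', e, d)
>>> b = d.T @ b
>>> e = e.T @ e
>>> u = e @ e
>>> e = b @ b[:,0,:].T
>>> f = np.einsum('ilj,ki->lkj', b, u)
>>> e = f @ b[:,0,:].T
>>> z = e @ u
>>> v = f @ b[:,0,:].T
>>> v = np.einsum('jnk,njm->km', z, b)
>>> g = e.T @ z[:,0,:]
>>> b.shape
(11, 2, 17)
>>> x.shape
(11,)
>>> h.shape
(3,)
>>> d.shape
(3, 2, 11)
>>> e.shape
(2, 11, 11)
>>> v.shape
(11, 17)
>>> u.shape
(11, 11)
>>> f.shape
(2, 11, 17)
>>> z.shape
(2, 11, 11)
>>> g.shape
(11, 11, 11)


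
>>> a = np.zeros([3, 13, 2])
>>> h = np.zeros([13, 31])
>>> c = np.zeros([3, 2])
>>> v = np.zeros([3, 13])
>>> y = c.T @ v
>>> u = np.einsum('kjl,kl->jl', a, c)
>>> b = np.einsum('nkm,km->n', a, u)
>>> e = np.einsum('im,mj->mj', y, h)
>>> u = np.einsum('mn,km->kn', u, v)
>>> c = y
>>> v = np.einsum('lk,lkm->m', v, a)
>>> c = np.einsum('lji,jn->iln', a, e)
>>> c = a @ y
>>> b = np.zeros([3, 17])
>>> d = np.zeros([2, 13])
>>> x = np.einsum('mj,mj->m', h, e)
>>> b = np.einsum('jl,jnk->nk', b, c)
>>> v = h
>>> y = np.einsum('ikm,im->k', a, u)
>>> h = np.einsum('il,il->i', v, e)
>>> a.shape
(3, 13, 2)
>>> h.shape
(13,)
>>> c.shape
(3, 13, 13)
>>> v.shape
(13, 31)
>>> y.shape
(13,)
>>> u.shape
(3, 2)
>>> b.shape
(13, 13)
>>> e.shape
(13, 31)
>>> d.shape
(2, 13)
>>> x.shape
(13,)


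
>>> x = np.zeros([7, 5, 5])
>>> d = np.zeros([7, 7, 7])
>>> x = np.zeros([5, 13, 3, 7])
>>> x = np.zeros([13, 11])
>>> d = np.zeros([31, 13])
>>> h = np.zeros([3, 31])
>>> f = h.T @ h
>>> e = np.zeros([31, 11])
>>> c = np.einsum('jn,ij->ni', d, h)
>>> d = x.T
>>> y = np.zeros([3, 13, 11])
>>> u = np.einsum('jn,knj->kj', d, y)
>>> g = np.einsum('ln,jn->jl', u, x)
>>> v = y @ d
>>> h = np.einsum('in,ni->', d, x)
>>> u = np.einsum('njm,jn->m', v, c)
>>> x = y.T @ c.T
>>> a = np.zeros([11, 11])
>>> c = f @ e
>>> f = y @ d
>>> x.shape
(11, 13, 13)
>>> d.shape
(11, 13)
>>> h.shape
()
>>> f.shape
(3, 13, 13)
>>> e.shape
(31, 11)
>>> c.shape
(31, 11)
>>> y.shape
(3, 13, 11)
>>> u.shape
(13,)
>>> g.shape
(13, 3)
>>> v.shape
(3, 13, 13)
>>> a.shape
(11, 11)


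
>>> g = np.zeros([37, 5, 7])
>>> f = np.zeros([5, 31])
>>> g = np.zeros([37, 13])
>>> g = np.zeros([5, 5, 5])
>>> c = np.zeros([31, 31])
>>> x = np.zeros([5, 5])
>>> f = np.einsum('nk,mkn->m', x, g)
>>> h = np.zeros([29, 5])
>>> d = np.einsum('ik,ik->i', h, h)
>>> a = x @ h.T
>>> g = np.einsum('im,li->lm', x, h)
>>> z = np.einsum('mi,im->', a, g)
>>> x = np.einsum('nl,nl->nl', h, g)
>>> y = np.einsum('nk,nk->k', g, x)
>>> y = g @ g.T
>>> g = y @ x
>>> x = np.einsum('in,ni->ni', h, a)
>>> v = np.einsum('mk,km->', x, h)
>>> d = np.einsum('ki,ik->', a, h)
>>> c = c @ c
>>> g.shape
(29, 5)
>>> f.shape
(5,)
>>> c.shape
(31, 31)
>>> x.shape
(5, 29)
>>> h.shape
(29, 5)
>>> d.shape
()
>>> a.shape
(5, 29)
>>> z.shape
()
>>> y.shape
(29, 29)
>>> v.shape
()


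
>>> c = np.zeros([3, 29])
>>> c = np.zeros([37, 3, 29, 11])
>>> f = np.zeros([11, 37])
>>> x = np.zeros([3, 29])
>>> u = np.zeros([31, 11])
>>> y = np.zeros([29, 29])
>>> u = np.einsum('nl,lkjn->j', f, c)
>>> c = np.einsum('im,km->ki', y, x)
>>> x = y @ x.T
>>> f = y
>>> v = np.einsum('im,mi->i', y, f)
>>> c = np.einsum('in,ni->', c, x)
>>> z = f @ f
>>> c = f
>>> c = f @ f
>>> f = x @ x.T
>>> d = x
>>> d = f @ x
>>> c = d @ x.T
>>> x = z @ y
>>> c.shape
(29, 29)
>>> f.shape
(29, 29)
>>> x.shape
(29, 29)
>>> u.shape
(29,)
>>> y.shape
(29, 29)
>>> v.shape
(29,)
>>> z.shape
(29, 29)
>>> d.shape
(29, 3)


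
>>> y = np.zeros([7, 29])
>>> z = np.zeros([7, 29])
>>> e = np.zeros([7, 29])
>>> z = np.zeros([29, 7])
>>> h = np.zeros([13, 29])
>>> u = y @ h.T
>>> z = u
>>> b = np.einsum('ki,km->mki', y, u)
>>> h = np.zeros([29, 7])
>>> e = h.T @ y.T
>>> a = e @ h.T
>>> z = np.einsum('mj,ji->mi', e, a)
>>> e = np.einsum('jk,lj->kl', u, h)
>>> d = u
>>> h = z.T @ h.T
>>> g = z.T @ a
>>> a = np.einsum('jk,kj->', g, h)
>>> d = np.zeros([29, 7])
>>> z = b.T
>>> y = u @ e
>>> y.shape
(7, 29)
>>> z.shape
(29, 7, 13)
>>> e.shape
(13, 29)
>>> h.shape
(29, 29)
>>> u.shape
(7, 13)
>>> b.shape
(13, 7, 29)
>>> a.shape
()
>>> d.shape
(29, 7)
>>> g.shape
(29, 29)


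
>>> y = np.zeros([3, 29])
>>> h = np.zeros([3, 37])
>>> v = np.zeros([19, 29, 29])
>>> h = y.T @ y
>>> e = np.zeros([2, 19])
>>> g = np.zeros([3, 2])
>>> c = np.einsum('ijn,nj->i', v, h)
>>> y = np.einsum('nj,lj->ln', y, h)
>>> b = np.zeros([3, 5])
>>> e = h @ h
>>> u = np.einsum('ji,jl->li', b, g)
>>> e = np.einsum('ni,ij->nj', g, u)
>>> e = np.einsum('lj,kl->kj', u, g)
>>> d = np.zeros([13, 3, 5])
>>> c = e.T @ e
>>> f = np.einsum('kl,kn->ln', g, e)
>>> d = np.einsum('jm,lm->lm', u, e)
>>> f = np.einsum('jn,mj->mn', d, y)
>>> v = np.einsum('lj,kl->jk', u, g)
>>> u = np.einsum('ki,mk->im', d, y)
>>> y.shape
(29, 3)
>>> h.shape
(29, 29)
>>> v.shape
(5, 3)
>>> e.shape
(3, 5)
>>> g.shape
(3, 2)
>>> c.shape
(5, 5)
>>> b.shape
(3, 5)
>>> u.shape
(5, 29)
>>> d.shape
(3, 5)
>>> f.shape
(29, 5)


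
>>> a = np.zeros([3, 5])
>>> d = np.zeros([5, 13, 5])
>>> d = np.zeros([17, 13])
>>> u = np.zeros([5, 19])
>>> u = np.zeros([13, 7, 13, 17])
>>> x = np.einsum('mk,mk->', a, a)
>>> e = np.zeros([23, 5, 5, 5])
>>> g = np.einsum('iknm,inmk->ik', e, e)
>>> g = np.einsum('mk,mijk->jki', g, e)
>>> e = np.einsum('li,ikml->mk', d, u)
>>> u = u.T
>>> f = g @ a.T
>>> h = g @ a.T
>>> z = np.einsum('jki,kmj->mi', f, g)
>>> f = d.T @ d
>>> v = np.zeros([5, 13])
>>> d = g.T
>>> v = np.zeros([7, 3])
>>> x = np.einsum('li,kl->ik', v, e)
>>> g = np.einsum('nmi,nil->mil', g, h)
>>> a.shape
(3, 5)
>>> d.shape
(5, 5, 5)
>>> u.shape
(17, 13, 7, 13)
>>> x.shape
(3, 13)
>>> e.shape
(13, 7)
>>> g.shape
(5, 5, 3)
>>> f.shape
(13, 13)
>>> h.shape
(5, 5, 3)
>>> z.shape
(5, 3)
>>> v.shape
(7, 3)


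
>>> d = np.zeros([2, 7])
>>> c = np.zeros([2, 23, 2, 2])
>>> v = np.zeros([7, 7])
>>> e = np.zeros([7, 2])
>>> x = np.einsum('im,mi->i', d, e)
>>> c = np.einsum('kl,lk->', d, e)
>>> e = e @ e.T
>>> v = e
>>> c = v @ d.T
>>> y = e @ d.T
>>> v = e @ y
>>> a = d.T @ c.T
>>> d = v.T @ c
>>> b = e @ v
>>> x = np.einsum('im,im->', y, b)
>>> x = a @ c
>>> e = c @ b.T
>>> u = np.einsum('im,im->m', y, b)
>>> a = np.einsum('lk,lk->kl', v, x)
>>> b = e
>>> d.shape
(2, 2)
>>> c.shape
(7, 2)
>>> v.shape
(7, 2)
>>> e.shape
(7, 7)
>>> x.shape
(7, 2)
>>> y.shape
(7, 2)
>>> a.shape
(2, 7)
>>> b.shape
(7, 7)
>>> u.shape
(2,)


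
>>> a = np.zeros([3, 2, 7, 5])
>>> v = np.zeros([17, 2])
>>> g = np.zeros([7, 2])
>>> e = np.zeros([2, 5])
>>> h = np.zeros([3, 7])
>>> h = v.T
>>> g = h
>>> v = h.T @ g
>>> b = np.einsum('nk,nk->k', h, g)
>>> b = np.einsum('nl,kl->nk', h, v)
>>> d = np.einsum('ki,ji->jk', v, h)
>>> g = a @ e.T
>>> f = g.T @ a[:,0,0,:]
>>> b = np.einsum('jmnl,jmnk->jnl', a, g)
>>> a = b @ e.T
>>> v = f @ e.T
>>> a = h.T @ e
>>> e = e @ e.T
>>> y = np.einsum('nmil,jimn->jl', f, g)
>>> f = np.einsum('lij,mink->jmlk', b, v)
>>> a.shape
(17, 5)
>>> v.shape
(2, 7, 2, 2)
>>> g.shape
(3, 2, 7, 2)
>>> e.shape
(2, 2)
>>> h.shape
(2, 17)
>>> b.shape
(3, 7, 5)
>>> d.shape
(2, 17)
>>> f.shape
(5, 2, 3, 2)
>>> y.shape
(3, 5)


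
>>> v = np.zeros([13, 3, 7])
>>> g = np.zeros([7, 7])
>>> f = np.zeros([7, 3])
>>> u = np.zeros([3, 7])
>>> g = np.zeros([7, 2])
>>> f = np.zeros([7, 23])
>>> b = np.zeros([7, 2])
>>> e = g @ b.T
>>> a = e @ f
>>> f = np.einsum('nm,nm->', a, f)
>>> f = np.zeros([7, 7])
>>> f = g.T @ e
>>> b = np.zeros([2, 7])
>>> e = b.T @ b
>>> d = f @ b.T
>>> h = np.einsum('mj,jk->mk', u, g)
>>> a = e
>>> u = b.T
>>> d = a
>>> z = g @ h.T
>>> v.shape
(13, 3, 7)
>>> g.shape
(7, 2)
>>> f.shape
(2, 7)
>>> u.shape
(7, 2)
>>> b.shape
(2, 7)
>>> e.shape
(7, 7)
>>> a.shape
(7, 7)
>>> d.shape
(7, 7)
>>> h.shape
(3, 2)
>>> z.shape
(7, 3)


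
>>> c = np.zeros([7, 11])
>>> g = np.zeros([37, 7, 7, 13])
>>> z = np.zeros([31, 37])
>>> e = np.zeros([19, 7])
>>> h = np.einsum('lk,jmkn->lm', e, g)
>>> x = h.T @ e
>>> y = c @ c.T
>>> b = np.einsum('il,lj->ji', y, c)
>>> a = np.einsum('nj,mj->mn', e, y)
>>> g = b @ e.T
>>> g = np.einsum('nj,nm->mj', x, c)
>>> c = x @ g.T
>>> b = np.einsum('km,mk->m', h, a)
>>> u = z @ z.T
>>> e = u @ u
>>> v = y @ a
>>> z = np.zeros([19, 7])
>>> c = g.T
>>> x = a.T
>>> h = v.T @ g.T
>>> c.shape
(7, 11)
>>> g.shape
(11, 7)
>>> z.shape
(19, 7)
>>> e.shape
(31, 31)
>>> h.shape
(19, 11)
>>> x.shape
(19, 7)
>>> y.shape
(7, 7)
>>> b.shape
(7,)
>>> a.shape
(7, 19)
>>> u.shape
(31, 31)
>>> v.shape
(7, 19)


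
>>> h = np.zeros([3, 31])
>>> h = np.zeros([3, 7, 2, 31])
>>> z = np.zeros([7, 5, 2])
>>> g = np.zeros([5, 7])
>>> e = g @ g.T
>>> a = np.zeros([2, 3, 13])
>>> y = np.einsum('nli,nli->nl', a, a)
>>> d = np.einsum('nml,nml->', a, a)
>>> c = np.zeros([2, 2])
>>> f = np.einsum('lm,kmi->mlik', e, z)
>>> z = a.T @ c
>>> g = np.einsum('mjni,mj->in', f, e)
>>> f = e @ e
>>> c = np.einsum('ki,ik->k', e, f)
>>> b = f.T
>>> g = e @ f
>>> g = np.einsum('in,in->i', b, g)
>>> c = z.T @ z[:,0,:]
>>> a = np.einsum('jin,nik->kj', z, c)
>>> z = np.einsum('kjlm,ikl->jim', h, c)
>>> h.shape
(3, 7, 2, 31)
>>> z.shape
(7, 2, 31)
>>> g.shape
(5,)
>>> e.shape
(5, 5)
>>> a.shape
(2, 13)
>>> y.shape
(2, 3)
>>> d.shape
()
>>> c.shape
(2, 3, 2)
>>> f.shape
(5, 5)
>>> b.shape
(5, 5)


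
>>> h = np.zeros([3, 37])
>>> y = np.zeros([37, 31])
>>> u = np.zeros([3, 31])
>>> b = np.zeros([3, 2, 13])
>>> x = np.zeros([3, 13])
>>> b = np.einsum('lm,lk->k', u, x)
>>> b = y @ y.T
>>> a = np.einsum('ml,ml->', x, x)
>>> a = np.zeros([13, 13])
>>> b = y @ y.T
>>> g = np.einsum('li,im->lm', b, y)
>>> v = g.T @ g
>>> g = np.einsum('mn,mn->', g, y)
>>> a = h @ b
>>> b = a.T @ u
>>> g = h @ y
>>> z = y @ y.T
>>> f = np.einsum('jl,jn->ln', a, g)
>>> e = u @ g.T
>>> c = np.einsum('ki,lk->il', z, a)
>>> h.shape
(3, 37)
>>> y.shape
(37, 31)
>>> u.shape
(3, 31)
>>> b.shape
(37, 31)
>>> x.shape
(3, 13)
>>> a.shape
(3, 37)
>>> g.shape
(3, 31)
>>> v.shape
(31, 31)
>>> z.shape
(37, 37)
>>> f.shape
(37, 31)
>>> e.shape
(3, 3)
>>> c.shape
(37, 3)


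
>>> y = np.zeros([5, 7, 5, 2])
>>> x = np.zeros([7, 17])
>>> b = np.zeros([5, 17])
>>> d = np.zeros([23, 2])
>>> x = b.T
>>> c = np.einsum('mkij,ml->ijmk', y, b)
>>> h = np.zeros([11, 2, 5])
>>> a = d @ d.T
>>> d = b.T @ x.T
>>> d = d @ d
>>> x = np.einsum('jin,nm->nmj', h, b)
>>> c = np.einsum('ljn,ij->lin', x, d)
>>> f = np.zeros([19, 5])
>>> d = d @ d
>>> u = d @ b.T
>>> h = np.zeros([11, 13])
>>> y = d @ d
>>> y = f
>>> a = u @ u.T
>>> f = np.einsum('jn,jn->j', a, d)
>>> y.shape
(19, 5)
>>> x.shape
(5, 17, 11)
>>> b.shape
(5, 17)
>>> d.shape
(17, 17)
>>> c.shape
(5, 17, 11)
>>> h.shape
(11, 13)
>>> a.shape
(17, 17)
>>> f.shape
(17,)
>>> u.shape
(17, 5)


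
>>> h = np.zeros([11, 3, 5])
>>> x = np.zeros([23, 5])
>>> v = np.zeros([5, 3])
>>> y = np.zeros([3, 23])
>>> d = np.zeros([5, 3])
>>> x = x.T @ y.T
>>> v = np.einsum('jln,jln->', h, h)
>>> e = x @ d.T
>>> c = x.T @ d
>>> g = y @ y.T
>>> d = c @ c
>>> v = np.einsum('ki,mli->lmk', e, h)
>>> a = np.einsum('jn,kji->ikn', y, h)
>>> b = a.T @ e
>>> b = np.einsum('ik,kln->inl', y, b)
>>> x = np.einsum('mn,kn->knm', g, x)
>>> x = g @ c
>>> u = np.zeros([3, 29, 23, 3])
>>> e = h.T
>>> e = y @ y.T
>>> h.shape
(11, 3, 5)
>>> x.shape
(3, 3)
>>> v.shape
(3, 11, 5)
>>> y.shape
(3, 23)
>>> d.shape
(3, 3)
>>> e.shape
(3, 3)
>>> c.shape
(3, 3)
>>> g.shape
(3, 3)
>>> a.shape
(5, 11, 23)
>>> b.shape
(3, 5, 11)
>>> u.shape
(3, 29, 23, 3)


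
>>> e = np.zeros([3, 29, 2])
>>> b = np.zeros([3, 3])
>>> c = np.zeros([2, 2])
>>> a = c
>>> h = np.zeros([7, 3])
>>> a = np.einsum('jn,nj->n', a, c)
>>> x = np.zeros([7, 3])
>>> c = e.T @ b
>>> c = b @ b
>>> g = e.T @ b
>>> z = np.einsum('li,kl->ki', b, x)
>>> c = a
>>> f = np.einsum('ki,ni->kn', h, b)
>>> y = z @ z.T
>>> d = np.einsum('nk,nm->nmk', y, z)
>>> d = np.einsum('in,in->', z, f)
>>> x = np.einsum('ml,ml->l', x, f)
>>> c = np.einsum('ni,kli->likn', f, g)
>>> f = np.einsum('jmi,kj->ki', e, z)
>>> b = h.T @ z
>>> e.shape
(3, 29, 2)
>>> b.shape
(3, 3)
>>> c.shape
(29, 3, 2, 7)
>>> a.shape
(2,)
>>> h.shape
(7, 3)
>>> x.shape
(3,)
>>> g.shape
(2, 29, 3)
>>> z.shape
(7, 3)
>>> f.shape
(7, 2)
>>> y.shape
(7, 7)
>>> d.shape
()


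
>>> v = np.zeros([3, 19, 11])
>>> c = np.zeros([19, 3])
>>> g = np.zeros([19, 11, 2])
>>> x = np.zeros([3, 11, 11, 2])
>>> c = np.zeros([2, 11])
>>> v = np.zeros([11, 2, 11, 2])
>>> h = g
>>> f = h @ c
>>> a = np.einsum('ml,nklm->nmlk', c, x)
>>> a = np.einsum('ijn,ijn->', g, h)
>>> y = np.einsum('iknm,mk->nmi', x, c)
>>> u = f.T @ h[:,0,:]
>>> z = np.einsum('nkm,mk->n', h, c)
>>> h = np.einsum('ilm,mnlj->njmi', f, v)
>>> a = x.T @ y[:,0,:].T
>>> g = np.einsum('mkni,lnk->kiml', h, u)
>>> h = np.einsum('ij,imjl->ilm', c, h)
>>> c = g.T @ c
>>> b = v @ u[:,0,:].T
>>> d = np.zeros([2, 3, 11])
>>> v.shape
(11, 2, 11, 2)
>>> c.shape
(11, 2, 19, 11)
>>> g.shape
(2, 19, 2, 11)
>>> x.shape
(3, 11, 11, 2)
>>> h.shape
(2, 19, 2)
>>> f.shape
(19, 11, 11)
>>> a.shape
(2, 11, 11, 11)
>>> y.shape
(11, 2, 3)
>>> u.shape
(11, 11, 2)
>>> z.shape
(19,)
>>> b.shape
(11, 2, 11, 11)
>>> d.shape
(2, 3, 11)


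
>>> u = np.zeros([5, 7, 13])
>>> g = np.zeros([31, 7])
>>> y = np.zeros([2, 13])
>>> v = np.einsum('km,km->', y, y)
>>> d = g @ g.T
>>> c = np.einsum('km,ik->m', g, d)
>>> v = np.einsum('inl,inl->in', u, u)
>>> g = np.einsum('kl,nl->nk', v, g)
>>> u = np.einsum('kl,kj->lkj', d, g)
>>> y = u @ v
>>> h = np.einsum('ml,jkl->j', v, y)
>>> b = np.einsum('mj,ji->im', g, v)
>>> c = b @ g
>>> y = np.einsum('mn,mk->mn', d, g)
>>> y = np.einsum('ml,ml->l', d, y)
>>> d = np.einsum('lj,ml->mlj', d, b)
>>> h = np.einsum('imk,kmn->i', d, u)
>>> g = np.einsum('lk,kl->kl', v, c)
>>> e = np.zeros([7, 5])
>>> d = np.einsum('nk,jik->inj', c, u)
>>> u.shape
(31, 31, 5)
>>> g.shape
(7, 5)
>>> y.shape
(31,)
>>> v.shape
(5, 7)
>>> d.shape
(31, 7, 31)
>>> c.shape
(7, 5)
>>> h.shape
(7,)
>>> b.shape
(7, 31)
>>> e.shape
(7, 5)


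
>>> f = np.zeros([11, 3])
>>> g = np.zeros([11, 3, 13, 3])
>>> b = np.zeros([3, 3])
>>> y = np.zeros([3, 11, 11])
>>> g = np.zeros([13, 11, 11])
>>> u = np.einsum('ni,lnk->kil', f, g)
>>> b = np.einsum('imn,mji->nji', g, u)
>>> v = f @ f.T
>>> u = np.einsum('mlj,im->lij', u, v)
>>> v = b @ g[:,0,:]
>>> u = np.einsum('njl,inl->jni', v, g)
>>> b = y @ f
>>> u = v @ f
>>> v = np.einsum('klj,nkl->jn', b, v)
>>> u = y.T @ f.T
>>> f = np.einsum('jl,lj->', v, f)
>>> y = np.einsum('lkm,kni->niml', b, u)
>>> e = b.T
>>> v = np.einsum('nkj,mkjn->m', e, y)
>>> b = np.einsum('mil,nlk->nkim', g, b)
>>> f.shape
()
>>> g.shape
(13, 11, 11)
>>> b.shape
(3, 3, 11, 13)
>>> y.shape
(11, 11, 3, 3)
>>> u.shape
(11, 11, 11)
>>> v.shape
(11,)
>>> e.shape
(3, 11, 3)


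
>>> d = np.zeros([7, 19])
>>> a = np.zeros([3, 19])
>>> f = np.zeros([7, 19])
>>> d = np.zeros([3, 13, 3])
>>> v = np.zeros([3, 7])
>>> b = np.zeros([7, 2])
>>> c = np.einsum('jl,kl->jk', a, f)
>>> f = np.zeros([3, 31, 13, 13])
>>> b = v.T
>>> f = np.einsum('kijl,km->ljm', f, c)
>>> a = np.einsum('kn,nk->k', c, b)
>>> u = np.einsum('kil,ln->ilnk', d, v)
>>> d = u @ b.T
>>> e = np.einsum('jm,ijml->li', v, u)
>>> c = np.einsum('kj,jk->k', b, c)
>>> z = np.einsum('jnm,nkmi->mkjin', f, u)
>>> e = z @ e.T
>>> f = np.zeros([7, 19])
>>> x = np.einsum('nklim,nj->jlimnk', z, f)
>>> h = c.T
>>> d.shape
(13, 3, 7, 7)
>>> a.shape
(3,)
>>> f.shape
(7, 19)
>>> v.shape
(3, 7)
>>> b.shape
(7, 3)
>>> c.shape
(7,)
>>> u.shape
(13, 3, 7, 3)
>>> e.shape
(7, 3, 13, 3, 3)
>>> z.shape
(7, 3, 13, 3, 13)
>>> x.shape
(19, 13, 3, 13, 7, 3)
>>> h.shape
(7,)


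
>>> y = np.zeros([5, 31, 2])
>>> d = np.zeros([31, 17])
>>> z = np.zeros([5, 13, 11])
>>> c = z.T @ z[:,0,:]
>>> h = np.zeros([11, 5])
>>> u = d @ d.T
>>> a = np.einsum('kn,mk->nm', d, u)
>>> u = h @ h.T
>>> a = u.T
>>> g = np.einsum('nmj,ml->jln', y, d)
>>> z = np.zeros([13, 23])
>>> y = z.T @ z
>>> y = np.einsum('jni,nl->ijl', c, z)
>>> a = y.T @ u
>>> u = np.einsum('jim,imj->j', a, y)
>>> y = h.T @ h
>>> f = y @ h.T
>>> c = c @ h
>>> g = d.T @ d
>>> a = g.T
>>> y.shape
(5, 5)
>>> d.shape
(31, 17)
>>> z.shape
(13, 23)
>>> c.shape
(11, 13, 5)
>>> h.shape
(11, 5)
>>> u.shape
(23,)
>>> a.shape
(17, 17)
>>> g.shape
(17, 17)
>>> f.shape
(5, 11)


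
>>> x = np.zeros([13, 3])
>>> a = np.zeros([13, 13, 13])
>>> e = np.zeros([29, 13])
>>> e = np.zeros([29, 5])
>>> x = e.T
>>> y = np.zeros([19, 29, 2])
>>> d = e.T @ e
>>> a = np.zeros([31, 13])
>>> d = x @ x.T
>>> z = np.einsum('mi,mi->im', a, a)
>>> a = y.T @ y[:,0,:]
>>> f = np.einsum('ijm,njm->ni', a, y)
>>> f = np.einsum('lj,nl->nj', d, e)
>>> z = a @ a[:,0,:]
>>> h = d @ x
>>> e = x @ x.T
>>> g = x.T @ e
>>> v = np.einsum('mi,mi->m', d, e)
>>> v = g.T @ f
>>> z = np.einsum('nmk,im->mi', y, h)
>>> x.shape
(5, 29)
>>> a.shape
(2, 29, 2)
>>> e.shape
(5, 5)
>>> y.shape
(19, 29, 2)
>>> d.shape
(5, 5)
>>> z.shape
(29, 5)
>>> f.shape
(29, 5)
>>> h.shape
(5, 29)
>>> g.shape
(29, 5)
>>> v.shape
(5, 5)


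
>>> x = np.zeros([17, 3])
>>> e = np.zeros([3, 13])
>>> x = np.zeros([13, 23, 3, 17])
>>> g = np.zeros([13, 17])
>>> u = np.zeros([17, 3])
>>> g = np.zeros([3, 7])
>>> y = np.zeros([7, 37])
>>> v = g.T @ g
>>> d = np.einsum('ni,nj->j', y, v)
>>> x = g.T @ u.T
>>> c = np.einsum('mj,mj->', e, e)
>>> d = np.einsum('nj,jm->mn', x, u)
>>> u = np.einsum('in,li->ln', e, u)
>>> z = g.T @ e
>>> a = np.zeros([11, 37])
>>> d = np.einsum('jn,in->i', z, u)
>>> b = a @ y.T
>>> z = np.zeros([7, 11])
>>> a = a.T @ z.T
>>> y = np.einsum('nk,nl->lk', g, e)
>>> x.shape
(7, 17)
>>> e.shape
(3, 13)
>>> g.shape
(3, 7)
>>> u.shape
(17, 13)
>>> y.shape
(13, 7)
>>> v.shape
(7, 7)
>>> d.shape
(17,)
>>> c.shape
()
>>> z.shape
(7, 11)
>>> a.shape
(37, 7)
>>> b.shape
(11, 7)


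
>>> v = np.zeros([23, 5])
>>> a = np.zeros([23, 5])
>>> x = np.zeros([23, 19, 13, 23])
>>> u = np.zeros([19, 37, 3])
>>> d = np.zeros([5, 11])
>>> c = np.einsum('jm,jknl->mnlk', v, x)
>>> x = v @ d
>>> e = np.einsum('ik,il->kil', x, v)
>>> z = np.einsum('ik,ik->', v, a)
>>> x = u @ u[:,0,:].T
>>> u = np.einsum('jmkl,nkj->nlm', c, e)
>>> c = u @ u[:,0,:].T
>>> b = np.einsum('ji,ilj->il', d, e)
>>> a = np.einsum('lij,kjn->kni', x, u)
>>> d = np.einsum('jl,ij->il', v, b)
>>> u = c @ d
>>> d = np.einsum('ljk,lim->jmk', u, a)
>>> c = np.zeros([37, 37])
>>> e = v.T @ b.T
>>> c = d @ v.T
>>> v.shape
(23, 5)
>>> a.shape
(11, 13, 37)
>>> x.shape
(19, 37, 19)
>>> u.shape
(11, 19, 5)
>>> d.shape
(19, 37, 5)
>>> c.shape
(19, 37, 23)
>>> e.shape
(5, 11)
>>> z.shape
()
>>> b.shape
(11, 23)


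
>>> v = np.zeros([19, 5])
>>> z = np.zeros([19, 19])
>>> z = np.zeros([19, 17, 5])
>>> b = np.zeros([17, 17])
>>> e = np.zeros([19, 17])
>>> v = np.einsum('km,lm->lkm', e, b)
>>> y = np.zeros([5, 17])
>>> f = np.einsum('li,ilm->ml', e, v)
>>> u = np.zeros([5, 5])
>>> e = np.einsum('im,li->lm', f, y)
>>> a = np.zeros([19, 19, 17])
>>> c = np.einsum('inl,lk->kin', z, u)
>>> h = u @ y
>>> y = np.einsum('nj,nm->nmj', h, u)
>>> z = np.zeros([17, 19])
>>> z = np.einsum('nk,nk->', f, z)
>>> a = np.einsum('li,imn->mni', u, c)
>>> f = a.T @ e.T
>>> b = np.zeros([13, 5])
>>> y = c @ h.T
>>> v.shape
(17, 19, 17)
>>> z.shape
()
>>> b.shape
(13, 5)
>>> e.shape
(5, 19)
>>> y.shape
(5, 19, 5)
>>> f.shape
(5, 17, 5)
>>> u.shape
(5, 5)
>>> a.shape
(19, 17, 5)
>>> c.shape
(5, 19, 17)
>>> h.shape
(5, 17)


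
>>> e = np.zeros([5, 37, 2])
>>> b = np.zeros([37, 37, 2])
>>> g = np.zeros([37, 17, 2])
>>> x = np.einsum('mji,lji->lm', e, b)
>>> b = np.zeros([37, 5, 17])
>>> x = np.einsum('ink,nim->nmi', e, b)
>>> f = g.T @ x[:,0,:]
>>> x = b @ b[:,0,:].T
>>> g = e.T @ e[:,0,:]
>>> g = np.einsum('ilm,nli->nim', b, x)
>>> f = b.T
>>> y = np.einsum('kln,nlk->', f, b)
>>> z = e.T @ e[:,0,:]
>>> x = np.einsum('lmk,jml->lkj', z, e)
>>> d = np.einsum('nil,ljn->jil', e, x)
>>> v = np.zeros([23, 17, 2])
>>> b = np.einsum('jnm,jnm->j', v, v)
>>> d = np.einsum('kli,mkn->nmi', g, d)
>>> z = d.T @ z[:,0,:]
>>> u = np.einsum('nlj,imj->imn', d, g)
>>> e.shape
(5, 37, 2)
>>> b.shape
(23,)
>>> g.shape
(37, 37, 17)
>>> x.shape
(2, 2, 5)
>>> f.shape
(17, 5, 37)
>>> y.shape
()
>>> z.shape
(17, 2, 2)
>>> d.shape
(2, 2, 17)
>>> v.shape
(23, 17, 2)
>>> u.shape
(37, 37, 2)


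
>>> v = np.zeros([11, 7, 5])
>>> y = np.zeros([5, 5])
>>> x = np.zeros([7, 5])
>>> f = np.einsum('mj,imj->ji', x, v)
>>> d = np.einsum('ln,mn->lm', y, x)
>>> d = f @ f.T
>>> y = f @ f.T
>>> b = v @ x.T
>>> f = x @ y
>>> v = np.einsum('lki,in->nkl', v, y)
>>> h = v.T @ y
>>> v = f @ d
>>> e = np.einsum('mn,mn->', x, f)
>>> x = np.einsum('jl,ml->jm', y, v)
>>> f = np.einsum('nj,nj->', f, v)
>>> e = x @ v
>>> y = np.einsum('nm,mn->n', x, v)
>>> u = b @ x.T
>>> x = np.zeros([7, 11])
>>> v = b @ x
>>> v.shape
(11, 7, 11)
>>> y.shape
(5,)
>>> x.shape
(7, 11)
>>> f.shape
()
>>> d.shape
(5, 5)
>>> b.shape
(11, 7, 7)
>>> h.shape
(11, 7, 5)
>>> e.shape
(5, 5)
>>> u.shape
(11, 7, 5)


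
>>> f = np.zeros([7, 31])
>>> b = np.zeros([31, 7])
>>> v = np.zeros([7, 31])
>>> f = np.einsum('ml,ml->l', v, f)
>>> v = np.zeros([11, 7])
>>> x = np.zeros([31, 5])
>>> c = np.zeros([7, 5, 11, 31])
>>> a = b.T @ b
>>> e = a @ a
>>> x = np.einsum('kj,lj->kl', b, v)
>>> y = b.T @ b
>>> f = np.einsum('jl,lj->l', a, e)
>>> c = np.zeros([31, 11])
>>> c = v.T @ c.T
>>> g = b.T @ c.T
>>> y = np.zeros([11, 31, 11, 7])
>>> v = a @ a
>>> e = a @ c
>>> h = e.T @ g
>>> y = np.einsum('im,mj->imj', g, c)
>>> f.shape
(7,)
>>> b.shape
(31, 7)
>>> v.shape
(7, 7)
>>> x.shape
(31, 11)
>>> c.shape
(7, 31)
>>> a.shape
(7, 7)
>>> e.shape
(7, 31)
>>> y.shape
(7, 7, 31)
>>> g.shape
(7, 7)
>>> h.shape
(31, 7)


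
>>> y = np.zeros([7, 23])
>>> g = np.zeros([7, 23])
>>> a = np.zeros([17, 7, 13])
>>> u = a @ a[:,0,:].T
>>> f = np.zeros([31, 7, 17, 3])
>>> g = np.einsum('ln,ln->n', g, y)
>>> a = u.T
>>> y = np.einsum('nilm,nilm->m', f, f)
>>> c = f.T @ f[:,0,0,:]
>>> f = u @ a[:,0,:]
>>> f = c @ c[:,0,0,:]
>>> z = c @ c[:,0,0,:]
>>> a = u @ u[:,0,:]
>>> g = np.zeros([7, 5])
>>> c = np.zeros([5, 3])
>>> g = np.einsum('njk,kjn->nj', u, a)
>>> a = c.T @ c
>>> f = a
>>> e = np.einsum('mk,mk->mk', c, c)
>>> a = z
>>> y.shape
(3,)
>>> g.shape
(17, 7)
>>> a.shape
(3, 17, 7, 3)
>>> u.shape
(17, 7, 17)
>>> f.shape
(3, 3)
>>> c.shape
(5, 3)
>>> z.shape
(3, 17, 7, 3)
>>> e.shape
(5, 3)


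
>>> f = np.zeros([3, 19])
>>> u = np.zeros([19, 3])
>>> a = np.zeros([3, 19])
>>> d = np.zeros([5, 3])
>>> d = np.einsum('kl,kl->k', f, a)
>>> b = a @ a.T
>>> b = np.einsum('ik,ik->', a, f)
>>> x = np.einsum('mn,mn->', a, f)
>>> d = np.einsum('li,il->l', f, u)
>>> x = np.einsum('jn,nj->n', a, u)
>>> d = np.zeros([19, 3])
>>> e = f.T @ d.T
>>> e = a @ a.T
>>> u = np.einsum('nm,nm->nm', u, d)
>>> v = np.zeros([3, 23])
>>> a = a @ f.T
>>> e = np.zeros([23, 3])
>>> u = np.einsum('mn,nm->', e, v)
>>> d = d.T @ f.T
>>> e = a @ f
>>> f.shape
(3, 19)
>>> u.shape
()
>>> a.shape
(3, 3)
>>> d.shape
(3, 3)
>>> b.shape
()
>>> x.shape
(19,)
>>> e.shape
(3, 19)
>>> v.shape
(3, 23)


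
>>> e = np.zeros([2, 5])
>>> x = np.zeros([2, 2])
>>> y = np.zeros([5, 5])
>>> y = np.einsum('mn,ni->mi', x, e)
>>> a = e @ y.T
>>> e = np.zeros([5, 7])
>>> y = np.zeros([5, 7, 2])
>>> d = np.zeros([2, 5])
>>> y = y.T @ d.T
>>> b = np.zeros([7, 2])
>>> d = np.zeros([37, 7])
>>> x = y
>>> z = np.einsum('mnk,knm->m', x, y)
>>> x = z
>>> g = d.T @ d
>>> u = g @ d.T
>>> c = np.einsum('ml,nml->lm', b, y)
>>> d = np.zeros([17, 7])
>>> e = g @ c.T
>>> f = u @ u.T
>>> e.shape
(7, 2)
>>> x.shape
(2,)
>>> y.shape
(2, 7, 2)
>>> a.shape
(2, 2)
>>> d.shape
(17, 7)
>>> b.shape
(7, 2)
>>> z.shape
(2,)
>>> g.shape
(7, 7)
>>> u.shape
(7, 37)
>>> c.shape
(2, 7)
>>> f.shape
(7, 7)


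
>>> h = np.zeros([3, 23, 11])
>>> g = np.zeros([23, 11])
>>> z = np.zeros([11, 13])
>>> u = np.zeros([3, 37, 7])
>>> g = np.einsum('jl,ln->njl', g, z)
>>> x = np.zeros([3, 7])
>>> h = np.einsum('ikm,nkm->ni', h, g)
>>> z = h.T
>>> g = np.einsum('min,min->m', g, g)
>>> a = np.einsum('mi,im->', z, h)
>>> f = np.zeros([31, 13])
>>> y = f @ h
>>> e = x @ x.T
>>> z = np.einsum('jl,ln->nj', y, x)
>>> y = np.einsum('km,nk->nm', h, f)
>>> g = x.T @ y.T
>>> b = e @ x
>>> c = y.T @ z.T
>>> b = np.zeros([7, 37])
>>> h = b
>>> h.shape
(7, 37)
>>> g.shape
(7, 31)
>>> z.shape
(7, 31)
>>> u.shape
(3, 37, 7)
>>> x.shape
(3, 7)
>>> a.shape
()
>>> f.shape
(31, 13)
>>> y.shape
(31, 3)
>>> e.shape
(3, 3)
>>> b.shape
(7, 37)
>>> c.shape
(3, 7)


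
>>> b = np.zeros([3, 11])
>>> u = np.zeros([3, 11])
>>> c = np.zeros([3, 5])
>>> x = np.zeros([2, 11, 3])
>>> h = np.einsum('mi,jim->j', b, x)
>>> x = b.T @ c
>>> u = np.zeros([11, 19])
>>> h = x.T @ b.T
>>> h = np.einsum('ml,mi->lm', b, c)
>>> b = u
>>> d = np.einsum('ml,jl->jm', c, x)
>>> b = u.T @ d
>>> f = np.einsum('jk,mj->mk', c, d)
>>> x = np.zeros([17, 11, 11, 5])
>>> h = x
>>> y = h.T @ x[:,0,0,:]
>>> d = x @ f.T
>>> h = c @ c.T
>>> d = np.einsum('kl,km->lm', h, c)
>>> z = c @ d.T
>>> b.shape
(19, 3)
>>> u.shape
(11, 19)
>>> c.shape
(3, 5)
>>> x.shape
(17, 11, 11, 5)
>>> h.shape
(3, 3)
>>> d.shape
(3, 5)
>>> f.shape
(11, 5)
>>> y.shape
(5, 11, 11, 5)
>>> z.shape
(3, 3)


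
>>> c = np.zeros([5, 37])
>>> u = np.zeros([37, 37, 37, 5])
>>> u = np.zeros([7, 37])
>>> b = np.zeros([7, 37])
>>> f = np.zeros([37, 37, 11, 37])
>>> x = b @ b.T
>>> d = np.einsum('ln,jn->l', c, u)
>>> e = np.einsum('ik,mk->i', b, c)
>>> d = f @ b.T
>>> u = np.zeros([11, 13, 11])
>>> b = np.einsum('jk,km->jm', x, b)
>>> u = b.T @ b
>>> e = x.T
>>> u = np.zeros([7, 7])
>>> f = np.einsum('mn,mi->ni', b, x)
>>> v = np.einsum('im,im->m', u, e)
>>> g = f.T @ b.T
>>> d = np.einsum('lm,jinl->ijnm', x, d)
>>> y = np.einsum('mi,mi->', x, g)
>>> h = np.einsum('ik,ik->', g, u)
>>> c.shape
(5, 37)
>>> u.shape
(7, 7)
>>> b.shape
(7, 37)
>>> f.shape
(37, 7)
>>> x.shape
(7, 7)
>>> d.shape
(37, 37, 11, 7)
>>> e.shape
(7, 7)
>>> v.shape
(7,)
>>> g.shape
(7, 7)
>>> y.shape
()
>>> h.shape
()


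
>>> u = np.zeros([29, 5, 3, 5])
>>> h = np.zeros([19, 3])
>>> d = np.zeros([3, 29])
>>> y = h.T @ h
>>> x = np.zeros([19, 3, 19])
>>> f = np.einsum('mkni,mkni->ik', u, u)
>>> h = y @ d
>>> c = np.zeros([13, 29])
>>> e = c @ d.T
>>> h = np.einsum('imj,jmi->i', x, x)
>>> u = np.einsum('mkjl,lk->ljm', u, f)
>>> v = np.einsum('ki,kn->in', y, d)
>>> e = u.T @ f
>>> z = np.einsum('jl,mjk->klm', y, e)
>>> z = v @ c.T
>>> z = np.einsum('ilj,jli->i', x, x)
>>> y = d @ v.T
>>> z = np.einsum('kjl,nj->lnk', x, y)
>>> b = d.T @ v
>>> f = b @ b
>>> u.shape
(5, 3, 29)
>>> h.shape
(19,)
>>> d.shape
(3, 29)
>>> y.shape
(3, 3)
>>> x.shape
(19, 3, 19)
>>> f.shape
(29, 29)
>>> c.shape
(13, 29)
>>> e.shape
(29, 3, 5)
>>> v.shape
(3, 29)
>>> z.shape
(19, 3, 19)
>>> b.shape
(29, 29)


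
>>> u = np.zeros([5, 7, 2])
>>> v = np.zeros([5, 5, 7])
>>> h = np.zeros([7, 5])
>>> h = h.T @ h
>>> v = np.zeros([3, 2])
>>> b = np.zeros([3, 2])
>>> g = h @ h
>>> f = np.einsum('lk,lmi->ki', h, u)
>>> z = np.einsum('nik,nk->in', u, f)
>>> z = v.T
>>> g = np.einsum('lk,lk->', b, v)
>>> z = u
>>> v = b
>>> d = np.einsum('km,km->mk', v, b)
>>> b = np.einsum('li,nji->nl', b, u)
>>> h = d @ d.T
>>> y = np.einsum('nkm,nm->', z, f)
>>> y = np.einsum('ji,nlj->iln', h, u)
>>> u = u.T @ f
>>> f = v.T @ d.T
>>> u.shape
(2, 7, 2)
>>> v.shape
(3, 2)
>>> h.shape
(2, 2)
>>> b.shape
(5, 3)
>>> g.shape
()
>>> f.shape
(2, 2)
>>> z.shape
(5, 7, 2)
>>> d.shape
(2, 3)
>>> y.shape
(2, 7, 5)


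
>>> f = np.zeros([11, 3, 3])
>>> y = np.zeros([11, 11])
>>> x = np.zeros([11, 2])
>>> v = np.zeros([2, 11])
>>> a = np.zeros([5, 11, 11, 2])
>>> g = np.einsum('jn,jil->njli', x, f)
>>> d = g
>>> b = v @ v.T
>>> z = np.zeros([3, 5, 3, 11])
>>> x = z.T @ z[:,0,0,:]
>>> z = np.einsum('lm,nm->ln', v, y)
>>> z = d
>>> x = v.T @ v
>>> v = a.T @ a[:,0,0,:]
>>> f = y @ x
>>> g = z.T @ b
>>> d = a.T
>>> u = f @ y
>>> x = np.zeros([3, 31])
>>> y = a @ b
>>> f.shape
(11, 11)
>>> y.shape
(5, 11, 11, 2)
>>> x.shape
(3, 31)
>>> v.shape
(2, 11, 11, 2)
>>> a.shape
(5, 11, 11, 2)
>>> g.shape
(3, 3, 11, 2)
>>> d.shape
(2, 11, 11, 5)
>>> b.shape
(2, 2)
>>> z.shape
(2, 11, 3, 3)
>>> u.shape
(11, 11)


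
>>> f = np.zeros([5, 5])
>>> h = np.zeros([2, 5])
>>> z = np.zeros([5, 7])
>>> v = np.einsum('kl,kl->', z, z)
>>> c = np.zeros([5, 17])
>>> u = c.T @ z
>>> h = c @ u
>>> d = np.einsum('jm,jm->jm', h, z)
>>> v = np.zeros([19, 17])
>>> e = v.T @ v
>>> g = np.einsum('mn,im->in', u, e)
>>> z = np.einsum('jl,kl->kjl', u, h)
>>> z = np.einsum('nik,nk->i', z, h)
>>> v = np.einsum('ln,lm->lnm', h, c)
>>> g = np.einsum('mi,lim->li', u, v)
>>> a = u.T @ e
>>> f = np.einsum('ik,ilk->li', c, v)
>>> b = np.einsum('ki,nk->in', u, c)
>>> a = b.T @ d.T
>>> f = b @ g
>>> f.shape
(7, 7)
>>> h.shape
(5, 7)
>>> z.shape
(17,)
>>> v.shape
(5, 7, 17)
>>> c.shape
(5, 17)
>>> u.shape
(17, 7)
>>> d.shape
(5, 7)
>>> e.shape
(17, 17)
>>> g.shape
(5, 7)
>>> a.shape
(5, 5)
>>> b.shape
(7, 5)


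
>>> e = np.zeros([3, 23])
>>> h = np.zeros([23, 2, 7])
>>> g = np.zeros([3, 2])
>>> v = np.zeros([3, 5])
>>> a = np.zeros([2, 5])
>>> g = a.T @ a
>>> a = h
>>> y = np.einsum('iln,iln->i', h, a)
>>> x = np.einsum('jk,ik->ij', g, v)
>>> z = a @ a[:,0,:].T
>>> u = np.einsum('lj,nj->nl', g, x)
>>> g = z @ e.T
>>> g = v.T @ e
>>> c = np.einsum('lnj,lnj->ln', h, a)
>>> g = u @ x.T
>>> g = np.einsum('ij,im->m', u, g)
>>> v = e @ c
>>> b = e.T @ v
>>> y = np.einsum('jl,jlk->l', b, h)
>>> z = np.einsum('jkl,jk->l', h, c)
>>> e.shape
(3, 23)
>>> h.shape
(23, 2, 7)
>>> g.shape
(3,)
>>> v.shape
(3, 2)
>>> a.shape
(23, 2, 7)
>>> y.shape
(2,)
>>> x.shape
(3, 5)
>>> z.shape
(7,)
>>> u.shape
(3, 5)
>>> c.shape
(23, 2)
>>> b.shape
(23, 2)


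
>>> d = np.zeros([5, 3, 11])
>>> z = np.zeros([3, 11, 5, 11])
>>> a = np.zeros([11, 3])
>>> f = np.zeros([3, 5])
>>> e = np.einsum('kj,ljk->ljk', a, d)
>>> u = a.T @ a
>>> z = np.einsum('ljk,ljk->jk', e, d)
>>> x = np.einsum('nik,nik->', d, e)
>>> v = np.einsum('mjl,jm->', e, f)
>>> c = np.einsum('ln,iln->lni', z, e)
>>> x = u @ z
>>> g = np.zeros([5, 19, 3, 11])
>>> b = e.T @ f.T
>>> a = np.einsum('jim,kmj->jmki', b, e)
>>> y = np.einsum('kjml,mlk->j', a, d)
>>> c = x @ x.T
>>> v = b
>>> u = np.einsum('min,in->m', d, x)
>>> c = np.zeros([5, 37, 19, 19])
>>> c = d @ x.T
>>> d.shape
(5, 3, 11)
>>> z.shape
(3, 11)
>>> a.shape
(11, 3, 5, 3)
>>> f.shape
(3, 5)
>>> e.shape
(5, 3, 11)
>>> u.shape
(5,)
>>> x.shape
(3, 11)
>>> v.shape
(11, 3, 3)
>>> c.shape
(5, 3, 3)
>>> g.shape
(5, 19, 3, 11)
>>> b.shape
(11, 3, 3)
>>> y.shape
(3,)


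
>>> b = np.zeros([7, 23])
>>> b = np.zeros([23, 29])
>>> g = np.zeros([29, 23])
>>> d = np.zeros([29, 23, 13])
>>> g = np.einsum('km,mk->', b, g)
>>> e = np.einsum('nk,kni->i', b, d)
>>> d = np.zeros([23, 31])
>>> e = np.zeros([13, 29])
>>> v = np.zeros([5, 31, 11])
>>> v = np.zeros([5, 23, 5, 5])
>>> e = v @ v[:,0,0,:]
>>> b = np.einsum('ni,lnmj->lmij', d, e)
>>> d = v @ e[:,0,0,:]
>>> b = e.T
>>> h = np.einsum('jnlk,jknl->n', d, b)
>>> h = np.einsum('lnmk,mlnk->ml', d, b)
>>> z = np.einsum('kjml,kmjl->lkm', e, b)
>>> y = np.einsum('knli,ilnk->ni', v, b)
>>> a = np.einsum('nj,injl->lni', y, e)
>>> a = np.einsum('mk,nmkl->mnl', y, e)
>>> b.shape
(5, 5, 23, 5)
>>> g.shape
()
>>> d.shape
(5, 23, 5, 5)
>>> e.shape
(5, 23, 5, 5)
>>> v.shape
(5, 23, 5, 5)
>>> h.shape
(5, 5)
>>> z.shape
(5, 5, 5)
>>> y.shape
(23, 5)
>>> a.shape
(23, 5, 5)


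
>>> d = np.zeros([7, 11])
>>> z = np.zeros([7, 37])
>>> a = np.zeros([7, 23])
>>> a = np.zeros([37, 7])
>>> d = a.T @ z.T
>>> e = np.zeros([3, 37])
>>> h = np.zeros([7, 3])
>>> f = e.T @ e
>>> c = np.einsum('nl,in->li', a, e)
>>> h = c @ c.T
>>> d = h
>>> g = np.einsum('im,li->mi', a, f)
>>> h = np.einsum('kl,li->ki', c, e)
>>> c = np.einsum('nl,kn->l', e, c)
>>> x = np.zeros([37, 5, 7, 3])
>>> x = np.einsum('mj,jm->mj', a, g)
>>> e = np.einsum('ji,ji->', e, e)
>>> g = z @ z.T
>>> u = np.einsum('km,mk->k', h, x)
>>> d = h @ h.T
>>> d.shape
(7, 7)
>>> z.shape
(7, 37)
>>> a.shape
(37, 7)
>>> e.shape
()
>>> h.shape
(7, 37)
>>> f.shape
(37, 37)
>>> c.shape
(37,)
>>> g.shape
(7, 7)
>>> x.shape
(37, 7)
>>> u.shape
(7,)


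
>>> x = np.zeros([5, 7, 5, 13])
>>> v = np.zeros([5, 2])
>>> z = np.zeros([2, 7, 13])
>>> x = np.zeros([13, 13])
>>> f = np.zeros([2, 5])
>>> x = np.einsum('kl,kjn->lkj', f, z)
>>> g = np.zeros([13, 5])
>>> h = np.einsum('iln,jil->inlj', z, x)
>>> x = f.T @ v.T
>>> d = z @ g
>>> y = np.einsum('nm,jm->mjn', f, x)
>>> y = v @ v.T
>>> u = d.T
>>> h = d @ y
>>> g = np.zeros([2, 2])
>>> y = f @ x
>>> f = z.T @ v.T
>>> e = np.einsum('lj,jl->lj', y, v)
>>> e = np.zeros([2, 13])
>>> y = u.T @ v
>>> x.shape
(5, 5)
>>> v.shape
(5, 2)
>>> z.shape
(2, 7, 13)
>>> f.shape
(13, 7, 5)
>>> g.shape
(2, 2)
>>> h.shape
(2, 7, 5)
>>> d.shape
(2, 7, 5)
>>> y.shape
(2, 7, 2)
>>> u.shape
(5, 7, 2)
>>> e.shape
(2, 13)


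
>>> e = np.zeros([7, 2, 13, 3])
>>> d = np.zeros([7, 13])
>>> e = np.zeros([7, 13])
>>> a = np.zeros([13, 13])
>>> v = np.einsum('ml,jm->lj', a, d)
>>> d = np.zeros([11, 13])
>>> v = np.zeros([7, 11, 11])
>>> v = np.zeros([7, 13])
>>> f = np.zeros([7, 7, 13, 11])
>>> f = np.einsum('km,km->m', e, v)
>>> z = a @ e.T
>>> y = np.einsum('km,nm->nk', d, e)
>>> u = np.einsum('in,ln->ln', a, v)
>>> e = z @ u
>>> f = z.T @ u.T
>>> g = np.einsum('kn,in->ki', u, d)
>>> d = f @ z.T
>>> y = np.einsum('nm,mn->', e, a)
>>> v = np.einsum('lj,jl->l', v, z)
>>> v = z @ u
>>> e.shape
(13, 13)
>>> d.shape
(7, 13)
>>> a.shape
(13, 13)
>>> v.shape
(13, 13)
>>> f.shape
(7, 7)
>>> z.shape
(13, 7)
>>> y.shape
()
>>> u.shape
(7, 13)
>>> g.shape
(7, 11)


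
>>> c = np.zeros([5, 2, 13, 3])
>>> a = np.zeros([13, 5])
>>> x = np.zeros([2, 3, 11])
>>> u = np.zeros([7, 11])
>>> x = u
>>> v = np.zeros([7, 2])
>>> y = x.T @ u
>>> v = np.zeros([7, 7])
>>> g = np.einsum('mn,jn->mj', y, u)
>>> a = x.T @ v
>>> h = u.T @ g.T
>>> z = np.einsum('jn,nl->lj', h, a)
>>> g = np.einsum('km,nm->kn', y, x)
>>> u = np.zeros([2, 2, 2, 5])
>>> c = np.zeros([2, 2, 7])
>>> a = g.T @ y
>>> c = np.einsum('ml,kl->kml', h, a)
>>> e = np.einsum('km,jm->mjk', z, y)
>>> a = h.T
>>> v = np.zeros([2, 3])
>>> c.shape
(7, 11, 11)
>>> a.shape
(11, 11)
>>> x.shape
(7, 11)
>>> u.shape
(2, 2, 2, 5)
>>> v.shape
(2, 3)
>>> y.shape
(11, 11)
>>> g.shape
(11, 7)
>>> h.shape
(11, 11)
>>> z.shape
(7, 11)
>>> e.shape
(11, 11, 7)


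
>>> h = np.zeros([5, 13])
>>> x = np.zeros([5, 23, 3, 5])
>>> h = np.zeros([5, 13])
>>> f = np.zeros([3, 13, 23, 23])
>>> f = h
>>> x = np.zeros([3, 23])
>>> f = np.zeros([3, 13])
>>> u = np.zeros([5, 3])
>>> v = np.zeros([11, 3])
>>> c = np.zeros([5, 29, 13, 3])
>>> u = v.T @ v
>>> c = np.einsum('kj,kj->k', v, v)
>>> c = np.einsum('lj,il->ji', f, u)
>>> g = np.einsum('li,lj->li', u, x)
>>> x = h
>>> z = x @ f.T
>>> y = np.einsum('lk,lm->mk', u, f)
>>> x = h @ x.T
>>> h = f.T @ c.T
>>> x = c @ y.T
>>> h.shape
(13, 13)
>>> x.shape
(13, 13)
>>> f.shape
(3, 13)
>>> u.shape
(3, 3)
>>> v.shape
(11, 3)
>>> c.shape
(13, 3)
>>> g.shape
(3, 3)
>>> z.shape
(5, 3)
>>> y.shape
(13, 3)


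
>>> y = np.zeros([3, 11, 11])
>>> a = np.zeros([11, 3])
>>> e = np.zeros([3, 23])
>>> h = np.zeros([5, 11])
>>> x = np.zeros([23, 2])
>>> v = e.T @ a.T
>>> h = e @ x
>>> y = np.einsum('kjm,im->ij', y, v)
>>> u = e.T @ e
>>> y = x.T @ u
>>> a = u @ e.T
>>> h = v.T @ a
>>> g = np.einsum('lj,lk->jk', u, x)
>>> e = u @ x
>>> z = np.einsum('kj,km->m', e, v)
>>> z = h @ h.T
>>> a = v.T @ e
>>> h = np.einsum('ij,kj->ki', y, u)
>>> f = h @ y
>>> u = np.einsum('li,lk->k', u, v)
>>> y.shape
(2, 23)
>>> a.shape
(11, 2)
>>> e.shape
(23, 2)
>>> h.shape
(23, 2)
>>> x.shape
(23, 2)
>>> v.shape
(23, 11)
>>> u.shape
(11,)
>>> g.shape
(23, 2)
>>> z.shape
(11, 11)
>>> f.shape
(23, 23)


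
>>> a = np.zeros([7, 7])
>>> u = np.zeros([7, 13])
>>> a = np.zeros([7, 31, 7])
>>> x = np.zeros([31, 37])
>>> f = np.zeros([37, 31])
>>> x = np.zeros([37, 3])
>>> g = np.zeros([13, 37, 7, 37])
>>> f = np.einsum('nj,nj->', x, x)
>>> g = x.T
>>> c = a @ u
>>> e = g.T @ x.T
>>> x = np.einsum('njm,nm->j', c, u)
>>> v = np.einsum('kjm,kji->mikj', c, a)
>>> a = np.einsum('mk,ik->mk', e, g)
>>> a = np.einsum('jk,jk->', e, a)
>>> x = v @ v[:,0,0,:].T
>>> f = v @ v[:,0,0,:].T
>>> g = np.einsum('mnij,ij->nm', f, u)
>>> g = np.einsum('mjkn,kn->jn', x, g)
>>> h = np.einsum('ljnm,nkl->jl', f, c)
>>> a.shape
()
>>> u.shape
(7, 13)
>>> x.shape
(13, 7, 7, 13)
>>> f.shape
(13, 7, 7, 13)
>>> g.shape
(7, 13)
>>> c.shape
(7, 31, 13)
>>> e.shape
(37, 37)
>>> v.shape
(13, 7, 7, 31)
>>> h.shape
(7, 13)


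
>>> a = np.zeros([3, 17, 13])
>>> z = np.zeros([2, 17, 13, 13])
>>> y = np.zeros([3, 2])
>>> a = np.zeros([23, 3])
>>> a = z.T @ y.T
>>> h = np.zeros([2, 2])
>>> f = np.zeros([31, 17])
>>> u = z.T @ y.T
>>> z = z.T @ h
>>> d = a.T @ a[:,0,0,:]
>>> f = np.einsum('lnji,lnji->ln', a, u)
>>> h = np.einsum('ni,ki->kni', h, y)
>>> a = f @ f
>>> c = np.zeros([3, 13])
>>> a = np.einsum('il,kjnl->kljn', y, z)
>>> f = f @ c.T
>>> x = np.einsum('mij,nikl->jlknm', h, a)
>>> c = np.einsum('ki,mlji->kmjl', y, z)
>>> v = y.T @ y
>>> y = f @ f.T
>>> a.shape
(13, 2, 13, 17)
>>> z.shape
(13, 13, 17, 2)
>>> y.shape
(13, 13)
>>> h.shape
(3, 2, 2)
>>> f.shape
(13, 3)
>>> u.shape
(13, 13, 17, 3)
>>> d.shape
(3, 17, 13, 3)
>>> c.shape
(3, 13, 17, 13)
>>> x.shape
(2, 17, 13, 13, 3)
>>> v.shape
(2, 2)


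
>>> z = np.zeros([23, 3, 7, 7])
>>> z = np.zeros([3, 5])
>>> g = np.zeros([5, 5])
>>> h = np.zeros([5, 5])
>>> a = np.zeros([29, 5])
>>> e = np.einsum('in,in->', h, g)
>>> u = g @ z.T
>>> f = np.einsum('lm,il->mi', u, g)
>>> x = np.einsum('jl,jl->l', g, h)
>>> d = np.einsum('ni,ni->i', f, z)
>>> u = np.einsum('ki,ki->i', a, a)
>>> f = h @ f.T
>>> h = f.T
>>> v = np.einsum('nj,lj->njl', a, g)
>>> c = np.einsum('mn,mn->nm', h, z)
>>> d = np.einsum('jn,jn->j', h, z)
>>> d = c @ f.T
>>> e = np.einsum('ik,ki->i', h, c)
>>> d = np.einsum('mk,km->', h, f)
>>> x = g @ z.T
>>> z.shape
(3, 5)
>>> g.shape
(5, 5)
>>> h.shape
(3, 5)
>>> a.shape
(29, 5)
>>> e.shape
(3,)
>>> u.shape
(5,)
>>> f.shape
(5, 3)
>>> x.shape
(5, 3)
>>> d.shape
()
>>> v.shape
(29, 5, 5)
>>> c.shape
(5, 3)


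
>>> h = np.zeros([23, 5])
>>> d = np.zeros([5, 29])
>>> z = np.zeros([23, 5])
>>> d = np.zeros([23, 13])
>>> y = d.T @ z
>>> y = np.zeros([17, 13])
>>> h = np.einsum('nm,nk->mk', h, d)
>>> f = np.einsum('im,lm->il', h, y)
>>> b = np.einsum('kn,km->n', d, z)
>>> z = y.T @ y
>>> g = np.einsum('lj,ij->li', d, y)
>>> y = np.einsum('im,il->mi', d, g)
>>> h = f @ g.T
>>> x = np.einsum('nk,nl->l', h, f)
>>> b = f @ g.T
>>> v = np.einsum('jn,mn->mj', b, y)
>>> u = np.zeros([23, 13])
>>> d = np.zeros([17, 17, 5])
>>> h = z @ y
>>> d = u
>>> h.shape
(13, 23)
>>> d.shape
(23, 13)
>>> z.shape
(13, 13)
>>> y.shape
(13, 23)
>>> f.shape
(5, 17)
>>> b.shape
(5, 23)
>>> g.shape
(23, 17)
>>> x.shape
(17,)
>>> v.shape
(13, 5)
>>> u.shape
(23, 13)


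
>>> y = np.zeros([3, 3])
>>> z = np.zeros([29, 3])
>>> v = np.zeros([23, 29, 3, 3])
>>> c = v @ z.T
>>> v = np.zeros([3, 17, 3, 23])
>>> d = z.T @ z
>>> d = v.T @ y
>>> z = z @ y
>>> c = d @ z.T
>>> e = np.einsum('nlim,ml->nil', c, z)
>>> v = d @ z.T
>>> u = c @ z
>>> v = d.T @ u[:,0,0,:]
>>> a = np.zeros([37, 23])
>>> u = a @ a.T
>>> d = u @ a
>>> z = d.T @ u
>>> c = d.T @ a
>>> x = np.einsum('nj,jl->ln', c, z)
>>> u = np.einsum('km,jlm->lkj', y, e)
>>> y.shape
(3, 3)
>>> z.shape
(23, 37)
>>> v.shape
(3, 17, 3, 3)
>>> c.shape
(23, 23)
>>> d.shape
(37, 23)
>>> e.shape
(23, 17, 3)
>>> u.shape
(17, 3, 23)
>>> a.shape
(37, 23)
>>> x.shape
(37, 23)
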